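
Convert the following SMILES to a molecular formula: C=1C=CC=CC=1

Heavy atoms from the SMILES: 6 C.
Implicit hydrogens by atom environment:
  6 × C (aromatic): 1 H each → 6
  Total hydrogens = 6.
Molecular formula: C6H6

C6H6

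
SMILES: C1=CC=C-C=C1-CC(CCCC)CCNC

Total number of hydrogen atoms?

Hydrogens are implicit in SMILES; fill each atom to its normal valence:
  6 × C: 2 H each → 12
  5 × C (aromatic): 1 H each → 5
  2 × C: 3 H each → 6
  1 × C: 1 H
  1 × C (aromatic): no H
  1 × N: 1 H
  Total hydrogens = 25.

25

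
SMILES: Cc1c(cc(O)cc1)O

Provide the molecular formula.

Heavy atoms from the SMILES: 7 C, 2 O.
Implicit hydrogens by atom environment:
  3 × C (aromatic): 1 H each → 3
  3 × C (aromatic): no H
  2 × O: 1 H each → 2
  1 × C: 3 H
  Total hydrogens = 8.
Molecular formula: C7H8O2

C7H8O2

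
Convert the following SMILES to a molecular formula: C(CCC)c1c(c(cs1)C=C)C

C11H16S

Heavy atoms from the SMILES: 11 C, 1 S.
Implicit hydrogens by atom environment:
  4 × C: 2 H each → 8
  3 × C (aromatic): no H
  2 × C: 3 H each → 6
  1 × C (aromatic): 1 H
  1 × C: 1 H
  1 × S (aromatic): no H
  Total hydrogens = 16.
Molecular formula: C11H16S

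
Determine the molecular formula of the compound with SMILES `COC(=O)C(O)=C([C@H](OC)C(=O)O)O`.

Heavy atoms from the SMILES: 7 C, 7 O.
Implicit hydrogens by atom environment:
  4 × C: no H
  4 × O: no H
  3 × O: 1 H each → 3
  2 × C: 3 H each → 6
  1 × C: 1 H
  Total hydrogens = 10.
Molecular formula: C7H10O7

C7H10O7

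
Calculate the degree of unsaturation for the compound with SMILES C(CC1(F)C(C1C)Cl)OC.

1

Molecular formula from the SMILES: C7H12ClFO.
DoU = (2C + 2 + N − H − X)/2 = (2·7 + 2 + 0 − 12 − 2)/2 = 2/2 = 1.
(Structurally: 1 ring(s) + 0 π bond(s) = 1.)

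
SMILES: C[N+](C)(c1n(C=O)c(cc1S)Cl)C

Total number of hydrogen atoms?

Hydrogens are implicit in SMILES; fill each atom to its normal valence:
  3 × C: 3 H each → 9
  3 × C (aromatic): no H
  1 × C (aromatic): 1 H
  1 × C: 1 H
  1 × Cl: no H
  1 × N (aromatic): no H
  1 × N (charge +1): no H
  1 × O: no H
  1 × S: 1 H
  Total hydrogens = 12.

12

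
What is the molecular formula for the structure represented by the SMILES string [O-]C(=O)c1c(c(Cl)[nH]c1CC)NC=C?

Heavy atoms from the SMILES: 9 C, 1 Cl, 2 N, 2 O.
Implicit hydrogens by atom environment:
  4 × C (aromatic): no H
  2 × C: 2 H each → 4
  1 × C: 3 H
  1 × C: 1 H
  1 × C: no H
  1 × Cl: no H
  1 × N (aromatic): 1 H
  1 × N: 1 H
  1 × O: no H
  1 × O (charge -1): no H
  Total hydrogens = 10.
Net charge -1.
Molecular formula: C9H10ClN2O2-

C9H10ClN2O2-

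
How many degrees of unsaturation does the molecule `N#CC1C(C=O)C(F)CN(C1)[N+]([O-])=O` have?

Molecular formula from the SMILES: C7H8FN3O3.
DoU = (2C + 2 + N − H − X)/2 = (2·7 + 2 + 3 − 8 − 1)/2 = 10/2 = 5.
(Structurally: 1 ring(s) + 4 π bond(s) = 5.)

5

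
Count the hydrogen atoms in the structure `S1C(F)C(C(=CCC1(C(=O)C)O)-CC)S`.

Hydrogens are implicit in SMILES; fill each atom to its normal valence:
  3 × C: 1 H each → 3
  3 × C: no H
  2 × C: 3 H each → 6
  2 × C: 2 H each → 4
  1 × F: no H
  1 × O: 1 H
  1 × O: no H
  1 × S: 1 H
  1 × S: no H
  Total hydrogens = 15.

15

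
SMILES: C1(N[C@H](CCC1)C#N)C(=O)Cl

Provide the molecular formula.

C7H9ClN2O

Heavy atoms from the SMILES: 7 C, 1 Cl, 2 N, 1 O.
Implicit hydrogens by atom environment:
  3 × C: 2 H each → 6
  2 × C: 1 H each → 2
  2 × C: no H
  1 × Cl: no H
  1 × N: 1 H
  1 × N: no H
  1 × O: no H
  Total hydrogens = 9.
Molecular formula: C7H9ClN2O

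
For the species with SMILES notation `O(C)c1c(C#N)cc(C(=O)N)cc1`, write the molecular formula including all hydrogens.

C9H8N2O2

Heavy atoms from the SMILES: 9 C, 2 N, 2 O.
Implicit hydrogens by atom environment:
  3 × C (aromatic): 1 H each → 3
  3 × C (aromatic): no H
  2 × C: no H
  2 × O: no H
  1 × C: 3 H
  1 × N: 2 H
  1 × N: no H
  Total hydrogens = 8.
Molecular formula: C9H8N2O2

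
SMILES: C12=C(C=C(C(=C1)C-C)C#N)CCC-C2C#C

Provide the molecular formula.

C15H15N

Heavy atoms from the SMILES: 15 C, 1 N.
Implicit hydrogens by atom environment:
  4 × C: 2 H each → 8
  4 × C (aromatic): no H
  2 × C (aromatic): 1 H each → 2
  2 × C: 1 H each → 2
  2 × C: no H
  1 × C: 3 H
  1 × N: no H
  Total hydrogens = 15.
Molecular formula: C15H15N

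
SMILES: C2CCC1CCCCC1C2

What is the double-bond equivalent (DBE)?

Molecular formula from the SMILES: C10H18.
DoU = (2C + 2 + N − H − X)/2 = (2·10 + 2 + 0 − 18 − 0)/2 = 4/2 = 2.
(Structurally: 2 ring(s) + 0 π bond(s) = 2.)

2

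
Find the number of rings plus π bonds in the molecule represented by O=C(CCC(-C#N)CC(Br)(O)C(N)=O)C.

Molecular formula from the SMILES: C9H13BrN2O3.
DoU = (2C + 2 + N − H − X)/2 = (2·9 + 2 + 2 − 13 − 1)/2 = 8/2 = 4.
(Structurally: 0 ring(s) + 4 π bond(s) = 4.)

4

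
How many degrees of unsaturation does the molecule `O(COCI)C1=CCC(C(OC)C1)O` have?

2

Molecular formula from the SMILES: C9H15IO4.
DoU = (2C + 2 + N − H − X)/2 = (2·9 + 2 + 0 − 15 − 1)/2 = 4/2 = 2.
(Structurally: 1 ring(s) + 1 π bond(s) = 2.)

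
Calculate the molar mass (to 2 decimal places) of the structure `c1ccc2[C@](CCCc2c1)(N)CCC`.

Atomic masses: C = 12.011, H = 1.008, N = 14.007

Molecular formula: C13H19N.
M = 13×12.011 + 19×1.008 + 1×14.007 = 189.30 g/mol.

189.30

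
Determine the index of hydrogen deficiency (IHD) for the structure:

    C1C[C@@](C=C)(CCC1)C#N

Molecular formula from the SMILES: C9H13N.
DoU = (2C + 2 + N − H − X)/2 = (2·9 + 2 + 1 − 13 − 0)/2 = 8/2 = 4.
(Structurally: 1 ring(s) + 3 π bond(s) = 4.)

4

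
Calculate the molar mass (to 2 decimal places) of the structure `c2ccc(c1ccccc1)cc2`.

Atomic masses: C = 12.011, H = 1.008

Molecular formula: C12H10.
M = 12×12.011 + 10×1.008 = 154.21 g/mol.

154.21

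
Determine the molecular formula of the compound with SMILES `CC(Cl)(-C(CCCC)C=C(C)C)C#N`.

C12H20ClN

Heavy atoms from the SMILES: 12 C, 1 Cl, 1 N.
Implicit hydrogens by atom environment:
  4 × C: 3 H each → 12
  3 × C: 2 H each → 6
  3 × C: no H
  2 × C: 1 H each → 2
  1 × Cl: no H
  1 × N: no H
  Total hydrogens = 20.
Molecular formula: C12H20ClN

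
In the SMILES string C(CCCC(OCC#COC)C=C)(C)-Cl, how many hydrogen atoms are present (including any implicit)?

19

Hydrogens are implicit in SMILES; fill each atom to its normal valence:
  5 × C: 2 H each → 10
  3 × C: 1 H each → 3
  2 × C: 3 H each → 6
  2 × C: no H
  2 × O: no H
  1 × Cl: no H
  Total hydrogens = 19.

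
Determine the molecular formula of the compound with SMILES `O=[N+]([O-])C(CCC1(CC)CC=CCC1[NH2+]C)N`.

Heavy atoms from the SMILES: 12 C, 3 N, 2 O.
Implicit hydrogens by atom environment:
  5 × C: 2 H each → 10
  4 × C: 1 H each → 4
  2 × C: 3 H each → 6
  1 × C: no H
  1 × N (charge +1): 2 H
  1 × N: 2 H
  1 × N (charge +1): no H
  1 × O: no H
  1 × O (charge -1): no H
  Total hydrogens = 24.
Net charge +1.
Molecular formula: C12H24N3O2+

C12H24N3O2+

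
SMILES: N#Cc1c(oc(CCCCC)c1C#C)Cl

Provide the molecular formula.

C12H12ClNO

Heavy atoms from the SMILES: 12 C, 1 Cl, 1 N, 1 O.
Implicit hydrogens by atom environment:
  4 × C: 2 H each → 8
  4 × C (aromatic): no H
  2 × C: no H
  1 × C: 3 H
  1 × C: 1 H
  1 × Cl: no H
  1 × N: no H
  1 × O (aromatic): no H
  Total hydrogens = 12.
Molecular formula: C12H12ClNO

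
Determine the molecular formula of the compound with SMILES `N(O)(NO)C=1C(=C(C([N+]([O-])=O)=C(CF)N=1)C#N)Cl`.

C7H5ClFN5O4

Heavy atoms from the SMILES: 7 C, 1 Cl, 1 F, 5 N, 4 O.
Implicit hydrogens by atom environment:
  5 × C (aromatic): no H
  2 × N: no H
  2 × O: 1 H each → 2
  1 × C: 2 H
  1 × C: no H
  1 × Cl: no H
  1 × F: no H
  1 × N: 1 H
  1 × N (aromatic): no H
  1 × N (charge +1): no H
  1 × O: no H
  1 × O (charge -1): no H
  Total hydrogens = 5.
Molecular formula: C7H5ClFN5O4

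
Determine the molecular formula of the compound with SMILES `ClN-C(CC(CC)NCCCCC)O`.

Heavy atoms from the SMILES: 10 C, 1 Cl, 2 N, 1 O.
Implicit hydrogens by atom environment:
  6 × C: 2 H each → 12
  2 × C: 3 H each → 6
  2 × C: 1 H each → 2
  2 × N: 1 H each → 2
  1 × Cl: no H
  1 × O: 1 H
  Total hydrogens = 23.
Molecular formula: C10H23ClN2O

C10H23ClN2O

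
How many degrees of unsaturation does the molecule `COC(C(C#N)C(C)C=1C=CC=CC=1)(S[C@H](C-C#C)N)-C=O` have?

9

Molecular formula from the SMILES: C17H20N2O2S.
DoU = (2C + 2 + N − H − X)/2 = (2·17 + 2 + 2 − 20 − 0)/2 = 18/2 = 9.
(Structurally: 1 ring(s) + 8 π bond(s) = 9.)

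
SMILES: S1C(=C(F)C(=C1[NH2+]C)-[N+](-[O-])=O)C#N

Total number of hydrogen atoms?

5

Hydrogens are implicit in SMILES; fill each atom to its normal valence:
  4 × C (aromatic): no H
  1 × C: 3 H
  1 × C: no H
  1 × F: no H
  1 × N (charge +1): 2 H
  1 × N (charge +1): no H
  1 × N: no H
  1 × O: no H
  1 × O (charge -1): no H
  1 × S (aromatic): no H
  Total hydrogens = 5.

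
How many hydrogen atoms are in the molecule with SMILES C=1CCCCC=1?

Hydrogens are implicit in SMILES; fill each atom to its normal valence:
  4 × C: 2 H each → 8
  2 × C: 1 H each → 2
  Total hydrogens = 10.

10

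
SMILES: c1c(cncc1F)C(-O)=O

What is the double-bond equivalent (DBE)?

5

Molecular formula from the SMILES: C6H4FNO2.
DoU = (2C + 2 + N − H − X)/2 = (2·6 + 2 + 1 − 4 − 1)/2 = 10/2 = 5.
(Structurally: 1 ring(s) + 4 π bond(s) = 5.)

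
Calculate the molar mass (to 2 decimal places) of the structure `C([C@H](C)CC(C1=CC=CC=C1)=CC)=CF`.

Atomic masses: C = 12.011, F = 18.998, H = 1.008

Molecular formula: C14H17F.
M = 14×12.011 + 1×18.998 + 17×1.008 = 204.29 g/mol.

204.29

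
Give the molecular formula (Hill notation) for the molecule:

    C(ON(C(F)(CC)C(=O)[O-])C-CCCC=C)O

C11H19FNO4-

Heavy atoms from the SMILES: 11 C, 1 F, 1 N, 4 O.
Implicit hydrogens by atom environment:
  7 × C: 2 H each → 14
  2 × C: no H
  2 × O: no H
  1 × C: 3 H
  1 × C: 1 H
  1 × F: no H
  1 × N: no H
  1 × O: 1 H
  1 × O (charge -1): no H
  Total hydrogens = 19.
Net charge -1.
Molecular formula: C11H19FNO4-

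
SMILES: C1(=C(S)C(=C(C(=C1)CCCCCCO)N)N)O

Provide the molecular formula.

Heavy atoms from the SMILES: 12 C, 2 N, 2 O, 1 S.
Implicit hydrogens by atom environment:
  6 × C: 2 H each → 12
  5 × C (aromatic): no H
  2 × N: 2 H each → 4
  2 × O: 1 H each → 2
  1 × C (aromatic): 1 H
  1 × S: 1 H
  Total hydrogens = 20.
Molecular formula: C12H20N2O2S

C12H20N2O2S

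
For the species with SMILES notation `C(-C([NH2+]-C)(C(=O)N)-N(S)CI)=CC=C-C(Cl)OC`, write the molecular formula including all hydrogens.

Heavy atoms from the SMILES: 10 C, 1 Cl, 1 I, 3 N, 2 O, 1 S.
Implicit hydrogens by atom environment:
  5 × C: 1 H each → 5
  2 × C: 3 H each → 6
  2 × C: no H
  2 × O: no H
  1 × C: 2 H
  1 × Cl: no H
  1 × I: no H
  1 × N (charge +1): 2 H
  1 × N: 2 H
  1 × N: no H
  1 × S: 1 H
  Total hydrogens = 18.
Net charge +1.
Molecular formula: C10H18ClIN3O2S+

C10H18ClIN3O2S+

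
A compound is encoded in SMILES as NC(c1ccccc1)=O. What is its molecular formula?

C7H7NO

Heavy atoms from the SMILES: 7 C, 1 N, 1 O.
Implicit hydrogens by atom environment:
  5 × C (aromatic): 1 H each → 5
  1 × C (aromatic): no H
  1 × C: no H
  1 × N: 2 H
  1 × O: no H
  Total hydrogens = 7.
Molecular formula: C7H7NO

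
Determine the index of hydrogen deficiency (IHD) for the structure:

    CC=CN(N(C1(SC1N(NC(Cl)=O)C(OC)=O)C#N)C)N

Molecular formula from the SMILES: C10H15ClN6O3S.
DoU = (2C + 2 + N − H − X)/2 = (2·10 + 2 + 6 − 15 − 1)/2 = 12/2 = 6.
(Structurally: 1 ring(s) + 5 π bond(s) = 6.)

6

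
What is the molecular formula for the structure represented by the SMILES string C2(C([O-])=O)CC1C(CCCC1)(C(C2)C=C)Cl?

Heavy atoms from the SMILES: 13 C, 1 Cl, 2 O.
Implicit hydrogens by atom environment:
  7 × C: 2 H each → 14
  4 × C: 1 H each → 4
  2 × C: no H
  1 × Cl: no H
  1 × O: no H
  1 × O (charge -1): no H
  Total hydrogens = 18.
Net charge -1.
Molecular formula: C13H18ClO2-

C13H18ClO2-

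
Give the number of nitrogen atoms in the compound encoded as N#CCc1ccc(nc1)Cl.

2

The symbol for nitrogen appears 2 times in the SMILES.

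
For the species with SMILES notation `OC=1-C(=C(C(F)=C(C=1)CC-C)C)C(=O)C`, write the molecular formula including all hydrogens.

C12H15FO2

Heavy atoms from the SMILES: 12 C, 1 F, 2 O.
Implicit hydrogens by atom environment:
  5 × C (aromatic): no H
  3 × C: 3 H each → 9
  2 × C: 2 H each → 4
  1 × C (aromatic): 1 H
  1 × C: no H
  1 × F: no H
  1 × O: 1 H
  1 × O: no H
  Total hydrogens = 15.
Molecular formula: C12H15FO2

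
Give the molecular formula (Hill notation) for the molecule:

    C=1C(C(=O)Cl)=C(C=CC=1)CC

C9H9ClO

Heavy atoms from the SMILES: 9 C, 1 Cl, 1 O.
Implicit hydrogens by atom environment:
  4 × C (aromatic): 1 H each → 4
  2 × C (aromatic): no H
  1 × C: 3 H
  1 × C: 2 H
  1 × C: no H
  1 × Cl: no H
  1 × O: no H
  Total hydrogens = 9.
Molecular formula: C9H9ClO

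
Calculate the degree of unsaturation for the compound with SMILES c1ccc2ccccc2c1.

Molecular formula from the SMILES: C10H8.
DoU = (2C + 2 + N − H − X)/2 = (2·10 + 2 + 0 − 8 − 0)/2 = 14/2 = 7.
(Structurally: 2 ring(s) + 5 π bond(s) = 7.)

7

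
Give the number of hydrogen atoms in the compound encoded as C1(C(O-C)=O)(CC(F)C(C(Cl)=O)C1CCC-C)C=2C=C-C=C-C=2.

22

Hydrogens are implicit in SMILES; fill each atom to its normal valence:
  5 × C (aromatic): 1 H each → 5
  4 × C: 2 H each → 8
  3 × C: 1 H each → 3
  3 × C: no H
  3 × O: no H
  2 × C: 3 H each → 6
  1 × C (aromatic): no H
  1 × Cl: no H
  1 × F: no H
  Total hydrogens = 22.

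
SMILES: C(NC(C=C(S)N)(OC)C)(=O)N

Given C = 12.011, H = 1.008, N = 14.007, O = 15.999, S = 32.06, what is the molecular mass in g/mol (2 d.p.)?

Molecular formula: C6H13N3O2S.
M = 6×12.011 + 13×1.008 + 3×14.007 + 2×15.999 + 1×32.06 = 191.25 g/mol.

191.25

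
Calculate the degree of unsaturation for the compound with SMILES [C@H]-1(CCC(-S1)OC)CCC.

1

Molecular formula from the SMILES: C8H16OS.
DoU = (2C + 2 + N − H − X)/2 = (2·8 + 2 + 0 − 16 − 0)/2 = 2/2 = 1.
(Structurally: 1 ring(s) + 0 π bond(s) = 1.)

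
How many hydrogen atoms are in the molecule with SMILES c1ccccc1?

Hydrogens are implicit in SMILES; fill each atom to its normal valence:
  6 × C (aromatic): 1 H each → 6
  Total hydrogens = 6.

6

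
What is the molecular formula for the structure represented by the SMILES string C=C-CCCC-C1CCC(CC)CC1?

Heavy atoms from the SMILES: 14 C.
Implicit hydrogens by atom environment:
  10 × C: 2 H each → 20
  3 × C: 1 H each → 3
  1 × C: 3 H
  Total hydrogens = 26.
Molecular formula: C14H26

C14H26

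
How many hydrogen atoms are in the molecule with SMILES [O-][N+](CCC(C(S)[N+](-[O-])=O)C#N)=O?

7

Hydrogens are implicit in SMILES; fill each atom to its normal valence:
  2 × C: 2 H each → 4
  2 × C: 1 H each → 2
  2 × N (charge +1): no H
  2 × O: no H
  2 × O (charge -1): no H
  1 × C: no H
  1 × N: no H
  1 × S: 1 H
  Total hydrogens = 7.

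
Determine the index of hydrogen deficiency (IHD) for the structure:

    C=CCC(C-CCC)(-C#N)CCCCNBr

3

Molecular formula from the SMILES: C13H23BrN2.
DoU = (2C + 2 + N − H − X)/2 = (2·13 + 2 + 2 − 23 − 1)/2 = 6/2 = 3.
(Structurally: 0 ring(s) + 3 π bond(s) = 3.)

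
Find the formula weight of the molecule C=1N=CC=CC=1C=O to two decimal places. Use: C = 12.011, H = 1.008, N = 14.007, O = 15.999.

107.11

Molecular formula: C6H5NO.
M = 6×12.011 + 5×1.008 + 1×14.007 + 1×15.999 = 107.11 g/mol.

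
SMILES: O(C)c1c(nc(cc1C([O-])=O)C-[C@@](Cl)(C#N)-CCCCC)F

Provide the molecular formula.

Heavy atoms from the SMILES: 15 C, 1 Cl, 1 F, 2 N, 3 O.
Implicit hydrogens by atom environment:
  5 × C: 2 H each → 10
  4 × C (aromatic): no H
  3 × C: no H
  2 × C: 3 H each → 6
  2 × O: no H
  1 × C (aromatic): 1 H
  1 × Cl: no H
  1 × F: no H
  1 × N (aromatic): no H
  1 × N: no H
  1 × O (charge -1): no H
  Total hydrogens = 17.
Net charge -1.
Molecular formula: C15H17ClFN2O3-

C15H17ClFN2O3-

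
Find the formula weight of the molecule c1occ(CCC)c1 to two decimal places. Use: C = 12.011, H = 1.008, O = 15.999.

110.16

Molecular formula: C7H10O.
M = 7×12.011 + 10×1.008 + 1×15.999 = 110.16 g/mol.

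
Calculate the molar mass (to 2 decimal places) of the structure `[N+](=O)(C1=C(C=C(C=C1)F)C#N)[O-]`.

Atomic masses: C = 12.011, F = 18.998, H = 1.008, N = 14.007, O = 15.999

166.11

Molecular formula: C7H3FN2O2.
M = 7×12.011 + 1×18.998 + 3×1.008 + 2×14.007 + 2×15.999 = 166.11 g/mol.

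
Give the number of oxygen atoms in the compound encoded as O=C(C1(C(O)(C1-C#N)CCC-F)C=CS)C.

The symbol for oxygen appears 2 times in the SMILES.

2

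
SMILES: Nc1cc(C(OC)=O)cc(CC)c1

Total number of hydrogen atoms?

13

Hydrogens are implicit in SMILES; fill each atom to its normal valence:
  3 × C (aromatic): 1 H each → 3
  3 × C (aromatic): no H
  2 × C: 3 H each → 6
  2 × O: no H
  1 × C: 2 H
  1 × C: no H
  1 × N: 2 H
  Total hydrogens = 13.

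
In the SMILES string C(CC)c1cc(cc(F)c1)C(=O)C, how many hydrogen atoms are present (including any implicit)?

Hydrogens are implicit in SMILES; fill each atom to its normal valence:
  3 × C (aromatic): 1 H each → 3
  3 × C (aromatic): no H
  2 × C: 3 H each → 6
  2 × C: 2 H each → 4
  1 × C: no H
  1 × F: no H
  1 × O: no H
  Total hydrogens = 13.

13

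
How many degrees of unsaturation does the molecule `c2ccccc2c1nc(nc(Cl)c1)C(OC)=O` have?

Molecular formula from the SMILES: C12H9ClN2O2.
DoU = (2C + 2 + N − H − X)/2 = (2·12 + 2 + 2 − 9 − 1)/2 = 18/2 = 9.
(Structurally: 2 ring(s) + 7 π bond(s) = 9.)

9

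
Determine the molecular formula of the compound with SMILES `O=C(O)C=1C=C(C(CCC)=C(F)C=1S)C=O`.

C11H11FO3S

Heavy atoms from the SMILES: 11 C, 1 F, 3 O, 1 S.
Implicit hydrogens by atom environment:
  5 × C (aromatic): no H
  2 × C: 2 H each → 4
  2 × O: no H
  1 × C: 3 H
  1 × C (aromatic): 1 H
  1 × C: 1 H
  1 × C: no H
  1 × F: no H
  1 × O: 1 H
  1 × S: 1 H
  Total hydrogens = 11.
Molecular formula: C11H11FO3S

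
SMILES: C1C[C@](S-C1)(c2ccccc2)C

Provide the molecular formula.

C11H14S

Heavy atoms from the SMILES: 11 C, 1 S.
Implicit hydrogens by atom environment:
  5 × C (aromatic): 1 H each → 5
  3 × C: 2 H each → 6
  1 × C: 3 H
  1 × C: no H
  1 × C (aromatic): no H
  1 × S: no H
  Total hydrogens = 14.
Molecular formula: C11H14S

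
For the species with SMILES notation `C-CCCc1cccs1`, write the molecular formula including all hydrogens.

Heavy atoms from the SMILES: 8 C, 1 S.
Implicit hydrogens by atom environment:
  3 × C: 2 H each → 6
  3 × C (aromatic): 1 H each → 3
  1 × C: 3 H
  1 × C (aromatic): no H
  1 × S (aromatic): no H
  Total hydrogens = 12.
Molecular formula: C8H12S

C8H12S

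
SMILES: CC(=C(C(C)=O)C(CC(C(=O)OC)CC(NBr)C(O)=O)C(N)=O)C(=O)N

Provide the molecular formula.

Heavy atoms from the SMILES: 1 Br, 15 C, 3 N, 7 O.
Implicit hydrogens by atom environment:
  7 × C: no H
  6 × O: no H
  3 × C: 3 H each → 9
  3 × C: 1 H each → 3
  2 × C: 2 H each → 4
  2 × N: 2 H each → 4
  1 × Br: no H
  1 × N: 1 H
  1 × O: 1 H
  Total hydrogens = 22.
Molecular formula: C15H22BrN3O7

C15H22BrN3O7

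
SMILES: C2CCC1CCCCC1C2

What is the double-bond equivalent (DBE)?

2

Molecular formula from the SMILES: C10H18.
DoU = (2C + 2 + N − H − X)/2 = (2·10 + 2 + 0 − 18 − 0)/2 = 4/2 = 2.
(Structurally: 2 ring(s) + 0 π bond(s) = 2.)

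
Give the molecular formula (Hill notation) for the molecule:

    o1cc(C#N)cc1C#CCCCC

C11H11NO

Heavy atoms from the SMILES: 11 C, 1 N, 1 O.
Implicit hydrogens by atom environment:
  3 × C: 2 H each → 6
  3 × C: no H
  2 × C (aromatic): 1 H each → 2
  2 × C (aromatic): no H
  1 × C: 3 H
  1 × N: no H
  1 × O (aromatic): no H
  Total hydrogens = 11.
Molecular formula: C11H11NO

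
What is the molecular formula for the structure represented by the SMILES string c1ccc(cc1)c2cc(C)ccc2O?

C13H12O

Heavy atoms from the SMILES: 13 C, 1 O.
Implicit hydrogens by atom environment:
  8 × C (aromatic): 1 H each → 8
  4 × C (aromatic): no H
  1 × C: 3 H
  1 × O: 1 H
  Total hydrogens = 12.
Molecular formula: C13H12O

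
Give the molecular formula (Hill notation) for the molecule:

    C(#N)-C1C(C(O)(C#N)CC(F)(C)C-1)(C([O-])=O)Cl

Heavy atoms from the SMILES: 10 C, 1 Cl, 1 F, 2 N, 3 O.
Implicit hydrogens by atom environment:
  6 × C: no H
  2 × C: 2 H each → 4
  2 × N: no H
  1 × C: 3 H
  1 × C: 1 H
  1 × Cl: no H
  1 × F: no H
  1 × O: 1 H
  1 × O: no H
  1 × O (charge -1): no H
  Total hydrogens = 9.
Net charge -1.
Molecular formula: C10H9ClFN2O3-

C10H9ClFN2O3-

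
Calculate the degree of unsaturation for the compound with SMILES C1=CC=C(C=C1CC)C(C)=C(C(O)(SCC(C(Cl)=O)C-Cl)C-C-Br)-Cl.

6

Molecular formula from the SMILES: C18H22BrCl3O2S.
DoU = (2C + 2 + N − H − X)/2 = (2·18 + 2 + 0 − 22 − 4)/2 = 12/2 = 6.
(Structurally: 1 ring(s) + 5 π bond(s) = 6.)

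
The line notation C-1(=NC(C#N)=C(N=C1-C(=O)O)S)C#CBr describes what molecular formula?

C8H2BrN3O2S

Heavy atoms from the SMILES: 1 Br, 8 C, 3 N, 2 O, 1 S.
Implicit hydrogens by atom environment:
  4 × C (aromatic): no H
  4 × C: no H
  2 × N (aromatic): no H
  1 × Br: no H
  1 × N: no H
  1 × O: 1 H
  1 × O: no H
  1 × S: 1 H
  Total hydrogens = 2.
Molecular formula: C8H2BrN3O2S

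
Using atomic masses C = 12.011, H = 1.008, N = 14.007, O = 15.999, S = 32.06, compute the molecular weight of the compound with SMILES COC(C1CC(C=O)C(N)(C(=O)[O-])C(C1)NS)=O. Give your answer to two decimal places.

275.30

Molecular formula: C10H15N2O5S-.
M = 10×12.011 + 15×1.008 + 2×14.007 + 5×15.999 + 1×32.06 = 275.30 g/mol.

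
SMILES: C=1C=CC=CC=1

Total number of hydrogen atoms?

Hydrogens are implicit in SMILES; fill each atom to its normal valence:
  6 × C (aromatic): 1 H each → 6
  Total hydrogens = 6.

6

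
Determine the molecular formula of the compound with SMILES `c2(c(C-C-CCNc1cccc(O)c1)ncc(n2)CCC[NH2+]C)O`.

Heavy atoms from the SMILES: 18 C, 4 N, 2 O.
Implicit hydrogens by atom environment:
  7 × C: 2 H each → 14
  5 × C (aromatic): 1 H each → 5
  5 × C (aromatic): no H
  2 × N (aromatic): no H
  2 × O: 1 H each → 2
  1 × C: 3 H
  1 × N (charge +1): 2 H
  1 × N: 1 H
  Total hydrogens = 27.
Net charge +1.
Molecular formula: C18H27N4O2+

C18H27N4O2+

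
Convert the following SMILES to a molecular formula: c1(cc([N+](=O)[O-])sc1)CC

C6H7NO2S

Heavy atoms from the SMILES: 6 C, 1 N, 2 O, 1 S.
Implicit hydrogens by atom environment:
  2 × C (aromatic): 1 H each → 2
  2 × C (aromatic): no H
  1 × C: 3 H
  1 × C: 2 H
  1 × N (charge +1): no H
  1 × O: no H
  1 × O (charge -1): no H
  1 × S (aromatic): no H
  Total hydrogens = 7.
Molecular formula: C6H7NO2S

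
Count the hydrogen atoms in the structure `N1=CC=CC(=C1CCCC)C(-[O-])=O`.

Hydrogens are implicit in SMILES; fill each atom to its normal valence:
  3 × C: 2 H each → 6
  3 × C (aromatic): 1 H each → 3
  2 × C (aromatic): no H
  1 × C: 3 H
  1 × C: no H
  1 × N (aromatic): no H
  1 × O: no H
  1 × O (charge -1): no H
  Total hydrogens = 12.

12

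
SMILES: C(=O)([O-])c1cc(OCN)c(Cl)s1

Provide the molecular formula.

C6H5ClNO3S-

Heavy atoms from the SMILES: 6 C, 1 Cl, 1 N, 3 O, 1 S.
Implicit hydrogens by atom environment:
  3 × C (aromatic): no H
  2 × O: no H
  1 × C: 2 H
  1 × C (aromatic): 1 H
  1 × C: no H
  1 × Cl: no H
  1 × N: 2 H
  1 × O (charge -1): no H
  1 × S (aromatic): no H
  Total hydrogens = 5.
Net charge -1.
Molecular formula: C6H5ClNO3S-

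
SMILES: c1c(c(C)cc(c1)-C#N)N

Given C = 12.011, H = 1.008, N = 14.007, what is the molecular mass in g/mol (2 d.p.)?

132.17

Molecular formula: C8H8N2.
M = 8×12.011 + 8×1.008 + 2×14.007 = 132.17 g/mol.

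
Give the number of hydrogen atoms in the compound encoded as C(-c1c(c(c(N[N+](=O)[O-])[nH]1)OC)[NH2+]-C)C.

Hydrogens are implicit in SMILES; fill each atom to its normal valence:
  4 × C (aromatic): no H
  3 × C: 3 H each → 9
  2 × O: no H
  1 × C: 2 H
  1 × N (charge +1): 2 H
  1 × N (aromatic): 1 H
  1 × N: 1 H
  1 × N (charge +1): no H
  1 × O (charge -1): no H
  Total hydrogens = 15.

15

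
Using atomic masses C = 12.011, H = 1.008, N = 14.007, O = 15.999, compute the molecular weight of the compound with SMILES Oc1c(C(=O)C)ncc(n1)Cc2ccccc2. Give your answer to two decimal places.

228.25

Molecular formula: C13H12N2O2.
M = 13×12.011 + 12×1.008 + 2×14.007 + 2×15.999 = 228.25 g/mol.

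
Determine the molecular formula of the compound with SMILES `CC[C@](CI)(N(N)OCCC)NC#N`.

Heavy atoms from the SMILES: 8 C, 1 I, 4 N, 1 O.
Implicit hydrogens by atom environment:
  4 × C: 2 H each → 8
  2 × C: 3 H each → 6
  2 × C: no H
  2 × N: no H
  1 × I: no H
  1 × N: 2 H
  1 × N: 1 H
  1 × O: no H
  Total hydrogens = 17.
Molecular formula: C8H17IN4O

C8H17IN4O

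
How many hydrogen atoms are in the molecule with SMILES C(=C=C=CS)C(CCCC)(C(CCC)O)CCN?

Hydrogens are implicit in SMILES; fill each atom to its normal valence:
  7 × C: 2 H each → 14
  3 × C: 1 H each → 3
  3 × C: no H
  2 × C: 3 H each → 6
  1 × N: 2 H
  1 × O: 1 H
  1 × S: 1 H
  Total hydrogens = 27.

27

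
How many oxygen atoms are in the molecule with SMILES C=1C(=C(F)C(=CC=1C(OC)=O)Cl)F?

2

The symbol for oxygen appears 2 times in the SMILES.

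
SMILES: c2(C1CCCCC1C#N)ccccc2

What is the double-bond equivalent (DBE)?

Molecular formula from the SMILES: C13H15N.
DoU = (2C + 2 + N − H − X)/2 = (2·13 + 2 + 1 − 15 − 0)/2 = 14/2 = 7.
(Structurally: 2 ring(s) + 5 π bond(s) = 7.)

7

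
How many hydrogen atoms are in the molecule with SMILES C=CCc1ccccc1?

Hydrogens are implicit in SMILES; fill each atom to its normal valence:
  5 × C (aromatic): 1 H each → 5
  2 × C: 2 H each → 4
  1 × C: 1 H
  1 × C (aromatic): no H
  Total hydrogens = 10.

10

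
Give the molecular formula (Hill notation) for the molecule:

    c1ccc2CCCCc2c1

Heavy atoms from the SMILES: 10 C.
Implicit hydrogens by atom environment:
  4 × C: 2 H each → 8
  4 × C (aromatic): 1 H each → 4
  2 × C (aromatic): no H
  Total hydrogens = 12.
Molecular formula: C10H12

C10H12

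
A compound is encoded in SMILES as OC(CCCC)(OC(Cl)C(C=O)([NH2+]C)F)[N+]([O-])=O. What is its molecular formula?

Heavy atoms from the SMILES: 9 C, 1 Cl, 1 F, 2 N, 5 O.
Implicit hydrogens by atom environment:
  3 × C: 2 H each → 6
  3 × O: no H
  2 × C: 3 H each → 6
  2 × C: 1 H each → 2
  2 × C: no H
  1 × Cl: no H
  1 × F: no H
  1 × N (charge +1): 2 H
  1 × N (charge +1): no H
  1 × O: 1 H
  1 × O (charge -1): no H
  Total hydrogens = 17.
Net charge +1.
Molecular formula: C9H17ClFN2O5+

C9H17ClFN2O5+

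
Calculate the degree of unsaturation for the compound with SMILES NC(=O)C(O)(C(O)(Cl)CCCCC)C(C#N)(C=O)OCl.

4

Molecular formula from the SMILES: C11H16Cl2N2O5.
DoU = (2C + 2 + N − H − X)/2 = (2·11 + 2 + 2 − 16 − 2)/2 = 8/2 = 4.
(Structurally: 0 ring(s) + 4 π bond(s) = 4.)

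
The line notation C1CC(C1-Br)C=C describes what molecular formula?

C6H9Br

Heavy atoms from the SMILES: 1 Br, 6 C.
Implicit hydrogens by atom environment:
  3 × C: 2 H each → 6
  3 × C: 1 H each → 3
  1 × Br: no H
  Total hydrogens = 9.
Molecular formula: C6H9Br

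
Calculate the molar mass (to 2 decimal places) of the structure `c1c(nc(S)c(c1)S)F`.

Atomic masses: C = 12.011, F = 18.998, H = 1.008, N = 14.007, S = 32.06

Molecular formula: C5H4FNS2.
M = 5×12.011 + 1×18.998 + 4×1.008 + 1×14.007 + 2×32.06 = 161.21 g/mol.

161.21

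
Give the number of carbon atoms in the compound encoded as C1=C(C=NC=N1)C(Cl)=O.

5

The symbol for carbon appears 5 times in the SMILES. (Cl is a single chlorine, not C + l.)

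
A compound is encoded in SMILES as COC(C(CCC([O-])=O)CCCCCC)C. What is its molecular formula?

C13H25O3-

Heavy atoms from the SMILES: 13 C, 3 O.
Implicit hydrogens by atom environment:
  7 × C: 2 H each → 14
  3 × C: 3 H each → 9
  2 × C: 1 H each → 2
  2 × O: no H
  1 × C: no H
  1 × O (charge -1): no H
  Total hydrogens = 25.
Net charge -1.
Molecular formula: C13H25O3-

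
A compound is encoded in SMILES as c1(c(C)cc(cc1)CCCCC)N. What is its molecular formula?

C12H19N

Heavy atoms from the SMILES: 12 C, 1 N.
Implicit hydrogens by atom environment:
  4 × C: 2 H each → 8
  3 × C (aromatic): 1 H each → 3
  3 × C (aromatic): no H
  2 × C: 3 H each → 6
  1 × N: 2 H
  Total hydrogens = 19.
Molecular formula: C12H19N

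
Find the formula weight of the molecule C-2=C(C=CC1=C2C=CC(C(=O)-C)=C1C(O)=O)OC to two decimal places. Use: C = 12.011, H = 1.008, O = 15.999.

Molecular formula: C14H12O4.
M = 14×12.011 + 12×1.008 + 4×15.999 = 244.25 g/mol.

244.25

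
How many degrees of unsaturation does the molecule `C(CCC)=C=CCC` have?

Molecular formula from the SMILES: C8H14.
DoU = (2C + 2 + N − H − X)/2 = (2·8 + 2 + 0 − 14 − 0)/2 = 4/2 = 2.
(Structurally: 0 ring(s) + 2 π bond(s) = 2.)

2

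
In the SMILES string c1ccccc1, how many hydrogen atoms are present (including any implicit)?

Hydrogens are implicit in SMILES; fill each atom to its normal valence:
  6 × C (aromatic): 1 H each → 6
  Total hydrogens = 6.

6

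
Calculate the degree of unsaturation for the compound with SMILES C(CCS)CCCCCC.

Molecular formula from the SMILES: C9H20S.
DoU = (2C + 2 + N − H − X)/2 = (2·9 + 2 + 0 − 20 − 0)/2 = 0/2 = 0.
(Structurally: 0 ring(s) + 0 π bond(s) = 0.)

0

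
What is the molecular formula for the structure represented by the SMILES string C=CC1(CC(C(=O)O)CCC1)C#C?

Heavy atoms from the SMILES: 11 C, 2 O.
Implicit hydrogens by atom environment:
  5 × C: 2 H each → 10
  3 × C: 1 H each → 3
  3 × C: no H
  1 × O: 1 H
  1 × O: no H
  Total hydrogens = 14.
Molecular formula: C11H14O2

C11H14O2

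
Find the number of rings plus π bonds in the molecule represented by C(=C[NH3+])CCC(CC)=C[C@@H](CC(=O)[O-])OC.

3

Molecular formula from the SMILES: C12H21NO3.
DoU = (2C + 2 + N − H − X)/2 = (2·12 + 2 + 1 − 21 − 0)/2 = 6/2 = 3.
(Structurally: 0 ring(s) + 3 π bond(s) = 3.)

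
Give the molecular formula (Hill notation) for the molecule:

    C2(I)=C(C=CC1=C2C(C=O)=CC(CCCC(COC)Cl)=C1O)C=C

C19H20ClIO3

Heavy atoms from the SMILES: 19 C, 1 Cl, 1 I, 3 O.
Implicit hydrogens by atom environment:
  7 × C (aromatic): no H
  5 × C: 2 H each → 10
  3 × C (aromatic): 1 H each → 3
  3 × C: 1 H each → 3
  2 × O: no H
  1 × C: 3 H
  1 × Cl: no H
  1 × I: no H
  1 × O: 1 H
  Total hydrogens = 20.
Molecular formula: C19H20ClIO3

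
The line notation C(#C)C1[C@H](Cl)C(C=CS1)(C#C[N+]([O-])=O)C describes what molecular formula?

Heavy atoms from the SMILES: 10 C, 1 Cl, 1 N, 2 O, 1 S.
Implicit hydrogens by atom environment:
  5 × C: 1 H each → 5
  4 × C: no H
  1 × C: 3 H
  1 × Cl: no H
  1 × N (charge +1): no H
  1 × O: no H
  1 × O (charge -1): no H
  1 × S: no H
  Total hydrogens = 8.
Molecular formula: C10H8ClNO2S

C10H8ClNO2S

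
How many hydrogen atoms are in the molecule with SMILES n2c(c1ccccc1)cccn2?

Hydrogens are implicit in SMILES; fill each atom to its normal valence:
  8 × C (aromatic): 1 H each → 8
  2 × C (aromatic): no H
  2 × N (aromatic): no H
  Total hydrogens = 8.

8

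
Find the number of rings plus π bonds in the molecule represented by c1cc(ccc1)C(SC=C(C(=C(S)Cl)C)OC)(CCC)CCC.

6

Molecular formula from the SMILES: C19H27ClOS2.
DoU = (2C + 2 + N − H − X)/2 = (2·19 + 2 + 0 − 27 − 1)/2 = 12/2 = 6.
(Structurally: 1 ring(s) + 5 π bond(s) = 6.)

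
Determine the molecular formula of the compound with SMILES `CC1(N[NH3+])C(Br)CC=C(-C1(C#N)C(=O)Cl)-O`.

Heavy atoms from the SMILES: 1 Br, 9 C, 1 Cl, 3 N, 2 O.
Implicit hydrogens by atom environment:
  5 × C: no H
  2 × C: 1 H each → 2
  1 × Br: no H
  1 × C: 3 H
  1 × C: 2 H
  1 × Cl: no H
  1 × N (charge +1): 3 H
  1 × N: 1 H
  1 × N: no H
  1 × O: 1 H
  1 × O: no H
  Total hydrogens = 12.
Net charge +1.
Molecular formula: C9H12BrClN3O2+

C9H12BrClN3O2+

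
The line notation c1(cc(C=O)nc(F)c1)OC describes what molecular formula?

C7H6FNO2

Heavy atoms from the SMILES: 7 C, 1 F, 1 N, 2 O.
Implicit hydrogens by atom environment:
  3 × C (aromatic): no H
  2 × C (aromatic): 1 H each → 2
  2 × O: no H
  1 × C: 3 H
  1 × C: 1 H
  1 × F: no H
  1 × N (aromatic): no H
  Total hydrogens = 6.
Molecular formula: C7H6FNO2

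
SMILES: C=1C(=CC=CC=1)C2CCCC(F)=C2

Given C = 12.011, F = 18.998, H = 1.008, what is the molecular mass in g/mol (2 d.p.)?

Molecular formula: C12H13F.
M = 12×12.011 + 1×18.998 + 13×1.008 = 176.23 g/mol.

176.23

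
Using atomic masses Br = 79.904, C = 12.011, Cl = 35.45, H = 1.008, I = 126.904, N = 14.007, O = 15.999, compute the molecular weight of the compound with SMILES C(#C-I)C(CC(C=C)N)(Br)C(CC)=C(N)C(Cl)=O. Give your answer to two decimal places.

Molecular formula: C12H15BrClIN2O.
M = 1×79.904 + 12×12.011 + 1×35.45 + 15×1.008 + 1×126.904 + 2×14.007 + 1×15.999 = 445.52 g/mol.

445.52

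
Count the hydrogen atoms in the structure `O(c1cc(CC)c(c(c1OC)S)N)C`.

15

Hydrogens are implicit in SMILES; fill each atom to its normal valence:
  5 × C (aromatic): no H
  3 × C: 3 H each → 9
  2 × O: no H
  1 × C: 2 H
  1 × C (aromatic): 1 H
  1 × N: 2 H
  1 × S: 1 H
  Total hydrogens = 15.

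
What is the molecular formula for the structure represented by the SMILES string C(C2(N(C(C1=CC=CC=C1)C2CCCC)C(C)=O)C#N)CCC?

Heavy atoms from the SMILES: 20 C, 2 N, 1 O.
Implicit hydrogens by atom environment:
  6 × C: 2 H each → 12
  5 × C (aromatic): 1 H each → 5
  3 × C: 3 H each → 9
  3 × C: no H
  2 × C: 1 H each → 2
  2 × N: no H
  1 × C (aromatic): no H
  1 × O: no H
  Total hydrogens = 28.
Molecular formula: C20H28N2O

C20H28N2O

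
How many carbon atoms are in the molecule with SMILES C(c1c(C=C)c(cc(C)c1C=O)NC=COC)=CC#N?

The symbol for carbon appears 16 times in the SMILES. Lowercase c denotes aromatic carbon and counts toward C.

16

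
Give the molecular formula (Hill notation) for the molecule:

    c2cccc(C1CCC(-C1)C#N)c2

Heavy atoms from the SMILES: 12 C, 1 N.
Implicit hydrogens by atom environment:
  5 × C (aromatic): 1 H each → 5
  3 × C: 2 H each → 6
  2 × C: 1 H each → 2
  1 × C (aromatic): no H
  1 × C: no H
  1 × N: no H
  Total hydrogens = 13.
Molecular formula: C12H13N

C12H13N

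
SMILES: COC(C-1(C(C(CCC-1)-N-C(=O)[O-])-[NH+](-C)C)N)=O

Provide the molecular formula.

Heavy atoms from the SMILES: 11 C, 3 N, 4 O.
Implicit hydrogens by atom environment:
  3 × C: 3 H each → 9
  3 × C: 2 H each → 6
  3 × C: no H
  3 × O: no H
  2 × C: 1 H each → 2
  1 × N: 2 H
  1 × N: 1 H
  1 × N (charge +1): 1 H
  1 × O (charge -1): no H
  Total hydrogens = 21.
Molecular formula: C11H21N3O4

C11H21N3O4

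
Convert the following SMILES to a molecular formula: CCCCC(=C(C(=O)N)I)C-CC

C10H18INO

Heavy atoms from the SMILES: 10 C, 1 I, 1 N, 1 O.
Implicit hydrogens by atom environment:
  5 × C: 2 H each → 10
  3 × C: no H
  2 × C: 3 H each → 6
  1 × I: no H
  1 × N: 2 H
  1 × O: no H
  Total hydrogens = 18.
Molecular formula: C10H18INO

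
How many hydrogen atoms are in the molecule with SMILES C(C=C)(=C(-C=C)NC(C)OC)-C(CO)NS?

20

Hydrogens are implicit in SMILES; fill each atom to its normal valence:
  4 × C: 1 H each → 4
  3 × C: 2 H each → 6
  2 × C: 3 H each → 6
  2 × C: no H
  2 × N: 1 H each → 2
  1 × O: 1 H
  1 × O: no H
  1 × S: 1 H
  Total hydrogens = 20.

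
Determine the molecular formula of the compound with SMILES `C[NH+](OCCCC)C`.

Heavy atoms from the SMILES: 6 C, 1 N, 1 O.
Implicit hydrogens by atom environment:
  3 × C: 3 H each → 9
  3 × C: 2 H each → 6
  1 × N (charge +1): 1 H
  1 × O: no H
  Total hydrogens = 16.
Net charge +1.
Molecular formula: C6H16NO+

C6H16NO+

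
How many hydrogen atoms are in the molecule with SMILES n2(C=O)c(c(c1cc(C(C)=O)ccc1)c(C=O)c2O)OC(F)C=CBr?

13

Hydrogens are implicit in SMILES; fill each atom to its normal valence:
  6 × C (aromatic): no H
  5 × C: 1 H each → 5
  4 × C (aromatic): 1 H each → 4
  4 × O: no H
  1 × Br: no H
  1 × C: 3 H
  1 × C: no H
  1 × F: no H
  1 × N (aromatic): no H
  1 × O: 1 H
  Total hydrogens = 13.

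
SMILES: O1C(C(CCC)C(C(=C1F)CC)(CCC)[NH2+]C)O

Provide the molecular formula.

Heavy atoms from the SMILES: 14 C, 1 F, 1 N, 2 O.
Implicit hydrogens by atom environment:
  5 × C: 2 H each → 10
  4 × C: 3 H each → 12
  3 × C: no H
  2 × C: 1 H each → 2
  1 × F: no H
  1 × N (charge +1): 2 H
  1 × O: 1 H
  1 × O: no H
  Total hydrogens = 27.
Net charge +1.
Molecular formula: C14H27FNO2+

C14H27FNO2+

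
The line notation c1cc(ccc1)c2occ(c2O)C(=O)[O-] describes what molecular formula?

Heavy atoms from the SMILES: 11 C, 4 O.
Implicit hydrogens by atom environment:
  6 × C (aromatic): 1 H each → 6
  4 × C (aromatic): no H
  1 × C: no H
  1 × O: 1 H
  1 × O (aromatic): no H
  1 × O: no H
  1 × O (charge -1): no H
  Total hydrogens = 7.
Net charge -1.
Molecular formula: C11H7O4-

C11H7O4-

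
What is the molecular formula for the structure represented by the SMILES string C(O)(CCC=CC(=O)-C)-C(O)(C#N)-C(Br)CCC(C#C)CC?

Heavy atoms from the SMILES: 1 Br, 17 C, 1 N, 3 O.
Implicit hydrogens by atom environment:
  6 × C: 1 H each → 6
  5 × C: 2 H each → 10
  4 × C: no H
  2 × C: 3 H each → 6
  2 × O: 1 H each → 2
  1 × Br: no H
  1 × N: no H
  1 × O: no H
  Total hydrogens = 24.
Molecular formula: C17H24BrNO3

C17H24BrNO3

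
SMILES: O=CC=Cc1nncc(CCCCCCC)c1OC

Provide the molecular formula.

Heavy atoms from the SMILES: 15 C, 2 N, 2 O.
Implicit hydrogens by atom environment:
  6 × C: 2 H each → 12
  3 × C: 1 H each → 3
  3 × C (aromatic): no H
  2 × C: 3 H each → 6
  2 × N (aromatic): no H
  2 × O: no H
  1 × C (aromatic): 1 H
  Total hydrogens = 22.
Molecular formula: C15H22N2O2

C15H22N2O2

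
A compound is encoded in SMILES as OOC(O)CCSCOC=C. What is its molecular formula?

C6H12O4S

Heavy atoms from the SMILES: 6 C, 4 O, 1 S.
Implicit hydrogens by atom environment:
  4 × C: 2 H each → 8
  2 × C: 1 H each → 2
  2 × O: 1 H each → 2
  2 × O: no H
  1 × S: no H
  Total hydrogens = 12.
Molecular formula: C6H12O4S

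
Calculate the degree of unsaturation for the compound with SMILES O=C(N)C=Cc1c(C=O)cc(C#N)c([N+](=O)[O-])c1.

10

Molecular formula from the SMILES: C11H7N3O4.
DoU = (2C + 2 + N − H − X)/2 = (2·11 + 2 + 3 − 7 − 0)/2 = 20/2 = 10.
(Structurally: 1 ring(s) + 9 π bond(s) = 10.)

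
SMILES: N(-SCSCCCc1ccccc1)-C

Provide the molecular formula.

C11H17NS2

Heavy atoms from the SMILES: 11 C, 1 N, 2 S.
Implicit hydrogens by atom environment:
  5 × C (aromatic): 1 H each → 5
  4 × C: 2 H each → 8
  2 × S: no H
  1 × C: 3 H
  1 × C (aromatic): no H
  1 × N: 1 H
  Total hydrogens = 17.
Molecular formula: C11H17NS2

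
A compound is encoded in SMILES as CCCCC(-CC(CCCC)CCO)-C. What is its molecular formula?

Heavy atoms from the SMILES: 14 C, 1 O.
Implicit hydrogens by atom environment:
  9 × C: 2 H each → 18
  3 × C: 3 H each → 9
  2 × C: 1 H each → 2
  1 × O: 1 H
  Total hydrogens = 30.
Molecular formula: C14H30O

C14H30O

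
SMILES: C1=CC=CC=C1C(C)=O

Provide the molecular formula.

C8H8O

Heavy atoms from the SMILES: 8 C, 1 O.
Implicit hydrogens by atom environment:
  5 × C (aromatic): 1 H each → 5
  1 × C: 3 H
  1 × C (aromatic): no H
  1 × C: no H
  1 × O: no H
  Total hydrogens = 8.
Molecular formula: C8H8O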